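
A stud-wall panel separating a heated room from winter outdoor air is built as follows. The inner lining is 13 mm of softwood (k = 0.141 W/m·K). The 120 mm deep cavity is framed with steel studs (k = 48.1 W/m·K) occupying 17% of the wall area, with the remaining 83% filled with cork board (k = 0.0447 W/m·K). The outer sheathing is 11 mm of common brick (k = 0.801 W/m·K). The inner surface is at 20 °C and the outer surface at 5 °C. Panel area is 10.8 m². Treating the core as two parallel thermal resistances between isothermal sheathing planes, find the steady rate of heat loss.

Q ≈ 1340 W

Sheathing layers in series; stud and cavity paths in parallel between them.
R_inner = 0.013/(0.141×10.8) = 0.008537 K/W
R_stud  = 0.12/(48.1×0.17×10.8) = 0.001359 K/W
R_cav   = 0.12/(0.0447×0.83×10.8) = 0.2995 K/W
1/R_core = 1/R_stud + 1/R_cav → R_core = 0.001353 K/W
R_outer = 0.011/(0.801×10.8) = 0.001272 K/W
R_total = 0.01116 K/W
Q = ΔT/R_total = 15/0.01116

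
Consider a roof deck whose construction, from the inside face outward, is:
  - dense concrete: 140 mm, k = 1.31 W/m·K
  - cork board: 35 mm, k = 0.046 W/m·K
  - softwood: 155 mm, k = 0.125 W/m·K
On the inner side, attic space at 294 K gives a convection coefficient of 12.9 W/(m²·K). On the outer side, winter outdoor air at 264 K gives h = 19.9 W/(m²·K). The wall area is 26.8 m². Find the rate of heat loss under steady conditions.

Q ≈ 360 W

Model the wall as resistances in series:
R_inner film = 1/(h_i·A) = 1/(12.9×26.8) = 0.002893 K/W
R_dense concrete = L/(kA) = 0.14/(1.31×26.8) = 0.003988 K/W
R_cork board = L/(kA) = 0.035/(0.046×26.8) = 0.02839 K/W
R_softwood = L/(kA) = 0.155/(0.125×26.8) = 0.04627 K/W
R_outer film = 1/(h_o·A) = 1/(19.9×26.8) = 0.001875 K/W
R_total = 0.08341 K/W
Q = ΔT / R_total = 30 / 0.08341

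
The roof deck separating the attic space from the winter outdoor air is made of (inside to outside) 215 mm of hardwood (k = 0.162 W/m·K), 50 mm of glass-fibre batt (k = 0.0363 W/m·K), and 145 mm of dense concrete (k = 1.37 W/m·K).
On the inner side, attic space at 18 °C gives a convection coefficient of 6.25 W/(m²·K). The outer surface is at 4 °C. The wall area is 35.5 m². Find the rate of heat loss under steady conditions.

Model the wall as resistances in series:
R_inner film = 1/(h_i·A) = 1/(6.25×35.5) = 0.004507 K/W
R_hardwood = L/(kA) = 0.215/(0.162×35.5) = 0.03738 K/W
R_glass-fibre batt = L/(kA) = 0.05/(0.0363×35.5) = 0.0388 K/W
R_dense concrete = L/(kA) = 0.145/(1.37×35.5) = 0.002981 K/W
R_total = 0.08367 K/W
Q = ΔT / R_total = 14 / 0.08367

Q ≈ 167 W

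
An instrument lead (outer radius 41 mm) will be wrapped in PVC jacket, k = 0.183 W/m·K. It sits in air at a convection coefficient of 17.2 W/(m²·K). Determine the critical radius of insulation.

For a cylinder r_cr = k/h = 0.183/17.2
r_cr = 10.6 mm; since the bare radius (41 mm) is above r_cr, any added insulation will reduce heat loss.

r_cr ≈ 10.6 mm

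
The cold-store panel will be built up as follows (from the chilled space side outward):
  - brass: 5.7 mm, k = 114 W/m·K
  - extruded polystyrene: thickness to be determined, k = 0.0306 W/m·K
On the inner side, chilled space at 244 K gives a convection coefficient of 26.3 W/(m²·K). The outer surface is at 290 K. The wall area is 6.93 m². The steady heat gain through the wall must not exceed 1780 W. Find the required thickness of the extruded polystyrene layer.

L ≈ 4.32 mm

Using the resistance-network approach (series):
R_inner film = 1/(h_i·A) = 1/(26.3×6.93) = 0.005487 K/W
R_brass = L/(kA) = 0.0057/(114×6.93) = 7.215×10^-6 K/W
Sum of the known resistances R_other = 0.005494 K/W
Required total resistance R_tot = ΔT/Q_allow = 46/1780 = 0.02584 K/W
R_extruded polystyrene = R_tot − R_other = 0.02035 K/W
L = R·k·A = 0.02035×0.0306×6.93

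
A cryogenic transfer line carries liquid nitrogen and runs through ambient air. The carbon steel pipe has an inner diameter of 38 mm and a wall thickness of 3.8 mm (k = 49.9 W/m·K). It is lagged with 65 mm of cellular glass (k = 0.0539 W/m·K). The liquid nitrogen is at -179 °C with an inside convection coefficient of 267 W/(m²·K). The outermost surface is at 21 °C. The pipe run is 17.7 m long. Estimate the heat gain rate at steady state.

Per-layer cylindrical resistances, series-summed:
R_inner film = 1/(h_i·2πr₁L) = 1/(267×2π×0.019×17.7) = 0.001772 K/W
R_carbon steel pipe wall = ln(22.8/19)/(2π×49.9×17.7) = 3.285×10^-5 K/W
R_cellular glass = ln(87.8/22.8)/(2π×0.0539×17.7) = 0.2249 K/W
R_total = 0.2267 K/W
Q = ΔT/R_total = 200/0.2267

Q ≈ 882 W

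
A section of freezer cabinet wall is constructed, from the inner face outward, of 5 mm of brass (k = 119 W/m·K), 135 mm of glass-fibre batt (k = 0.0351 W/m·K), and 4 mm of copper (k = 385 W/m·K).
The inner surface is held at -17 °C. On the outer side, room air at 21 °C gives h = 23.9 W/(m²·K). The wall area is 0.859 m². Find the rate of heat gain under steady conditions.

Using the resistance-network approach (series):
R_brass = L/(kA) = 0.005/(119×0.859) = 4.891×10^-5 K/W
R_glass-fibre batt = L/(kA) = 0.135/(0.0351×0.859) = 4.477 K/W
R_copper = L/(kA) = 0.004/(385×0.859) = 1.21×10^-5 K/W
R_outer film = 1/(h_o·A) = 1/(23.9×0.859) = 0.04871 K/W
R_total = 4.526 K/W
Q = ΔT / R_total = 38 / 4.526

Q ≈ 8.4 W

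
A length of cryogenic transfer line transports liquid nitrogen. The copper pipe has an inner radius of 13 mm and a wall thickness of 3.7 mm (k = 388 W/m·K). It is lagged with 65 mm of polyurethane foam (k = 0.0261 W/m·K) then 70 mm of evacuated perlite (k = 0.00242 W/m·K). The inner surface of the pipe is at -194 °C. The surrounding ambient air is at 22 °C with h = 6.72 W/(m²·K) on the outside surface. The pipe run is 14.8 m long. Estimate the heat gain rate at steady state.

Q ≈ 63.3 W

Treating each annulus and film as a series resistance:
R_copper pipe wall = ln(16.7/13)/(2π×388×14.8) = 6.942×10^-6 K/W
R_polyurethane foam = ln(81.7/16.7)/(2π×0.0261×14.8) = 0.6541 K/W
R_evacuated perlite = ln(151.7/81.7)/(2π×0.00242×14.8) = 2.75 K/W
R_outer film = 1/(h_o·2πr_oL) = 1/(6.72×2π×0.1517×14.8) = 0.01055 K/W
R_total = 3.415 K/W
Q = ΔT/R_total = 216/3.415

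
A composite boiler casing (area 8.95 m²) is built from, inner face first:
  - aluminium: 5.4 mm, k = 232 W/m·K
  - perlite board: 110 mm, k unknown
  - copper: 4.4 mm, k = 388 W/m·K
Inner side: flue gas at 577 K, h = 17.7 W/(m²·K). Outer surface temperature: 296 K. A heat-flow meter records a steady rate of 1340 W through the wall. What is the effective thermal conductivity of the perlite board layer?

Treating each layer as a thermal resistance in series:
R_inner film = 1/(h_i·A) = 1/(17.7×8.95) = 0.006313 K/W
R_aluminium = L/(kA) = 0.0054/(232×8.95) = 2.601×10^-6 K/W
R_copper = L/(kA) = 0.0044/(388×8.95) = 1.267×10^-6 K/W
Sum of known resistances R_other = 0.006316 K/W
Total R = ΔT/Q = 281/1340 = 0.2097 K/W
R_perlite board = R_total − R_other = 0.2034 K/W
k = L/(R·A) = 0.11/(0.2034×8.95)

k ≈ 0.0604 W/(m·K)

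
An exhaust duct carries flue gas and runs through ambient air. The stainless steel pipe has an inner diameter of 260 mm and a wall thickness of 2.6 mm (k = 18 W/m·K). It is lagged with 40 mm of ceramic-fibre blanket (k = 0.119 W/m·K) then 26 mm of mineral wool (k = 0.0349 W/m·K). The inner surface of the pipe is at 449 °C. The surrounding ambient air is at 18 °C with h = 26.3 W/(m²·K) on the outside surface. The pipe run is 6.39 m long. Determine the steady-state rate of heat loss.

Radial resistances (cylindrical: R_cond = ln(r_o/r_i)/(2πkL), R_conv = 1/(h·2πrL)):
R_stainless steel pipe wall = ln(132.6/130)/(2π×18×6.39) = 2.74×10^-5 K/W
R_ceramic-fibre blanket = ln(172.6/132.6)/(2π×0.119×6.39) = 0.05518 K/W
R_mineral wool = ln(198.6/172.6)/(2π×0.0349×6.39) = 0.1001 K/W
R_outer film = 1/(h_o·2πr_oL) = 1/(26.3×2π×0.1986×6.39) = 0.004769 K/W
R_total = 0.1601 K/W
Q = ΔT/R_total = 431/0.1601

Q ≈ 2690 W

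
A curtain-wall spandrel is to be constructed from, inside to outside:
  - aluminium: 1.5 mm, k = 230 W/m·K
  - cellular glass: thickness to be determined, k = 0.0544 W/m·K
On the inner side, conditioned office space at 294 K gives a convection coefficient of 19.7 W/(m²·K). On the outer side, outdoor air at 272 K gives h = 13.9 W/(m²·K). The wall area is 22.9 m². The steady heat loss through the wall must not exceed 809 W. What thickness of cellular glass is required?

Series thermal resistances:
R_inner film = 1/(h_i·A) = 1/(19.7×22.9) = 0.002217 K/W
R_aluminium = L/(kA) = 0.0015/(230×22.9) = 2.848×10^-7 K/W
R_outer film = 1/(h_o·A) = 1/(13.9×22.9) = 0.003142 K/W
Sum of the known resistances R_other = 0.005359 K/W
Required total resistance R_tot = ΔT/Q_allow = 22/809 = 0.02719 K/W
R_cellular glass = R_tot − R_other = 0.02184 K/W
L = R·k·A = 0.02184×0.0544×22.9

L ≈ 27.2 mm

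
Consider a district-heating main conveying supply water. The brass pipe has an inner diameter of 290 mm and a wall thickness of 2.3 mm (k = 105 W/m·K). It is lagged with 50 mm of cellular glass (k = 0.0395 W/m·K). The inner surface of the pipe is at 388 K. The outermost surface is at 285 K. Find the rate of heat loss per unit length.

Per-layer cylindrical resistances, series-summed:
R_brass pipe wall = ln(147.3/145)/(2π×105×1) = 2.385×10^-5 K/W
R_cellular glass = ln(197.3/147.3)/(2π×0.0395×1) = 1.178 K/W
R_total = 1.178 K/W
Q = ΔT/R_total = 103/1.178

q′ ≈ 87.5 W/m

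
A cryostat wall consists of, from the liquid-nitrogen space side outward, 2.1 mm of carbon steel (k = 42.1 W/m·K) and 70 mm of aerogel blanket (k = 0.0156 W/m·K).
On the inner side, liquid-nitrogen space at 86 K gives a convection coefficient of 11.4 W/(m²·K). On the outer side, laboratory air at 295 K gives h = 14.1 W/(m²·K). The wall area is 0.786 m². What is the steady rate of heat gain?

Thermal resistances in series:
R_inner film = 1/(h_i·A) = 1/(11.4×0.786) = 0.1116 K/W
R_carbon steel = L/(kA) = 0.0021/(42.1×0.786) = 6.346×10^-5 K/W
R_aerogel blanket = L/(kA) = 0.07/(0.0156×0.786) = 5.709 K/W
R_outer film = 1/(h_o·A) = 1/(14.1×0.786) = 0.09023 K/W
R_total = 5.911 K/W
Q = ΔT / R_total = 209 / 5.911

Q ≈ 35.4 W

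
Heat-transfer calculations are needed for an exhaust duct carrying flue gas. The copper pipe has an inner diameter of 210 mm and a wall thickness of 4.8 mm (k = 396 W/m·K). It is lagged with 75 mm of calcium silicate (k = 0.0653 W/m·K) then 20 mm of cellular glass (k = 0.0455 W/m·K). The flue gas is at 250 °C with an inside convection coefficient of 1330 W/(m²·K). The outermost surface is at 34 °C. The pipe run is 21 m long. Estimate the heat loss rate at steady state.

Radial resistances (cylindrical: R_cond = ln(r_o/r_i)/(2πkL), R_conv = 1/(h·2πrL)):
R_inner film = 1/(h_i·2πr₁L) = 1/(1330×2π×0.105×21) = 5.427×10^-5 K/W
R_copper pipe wall = ln(109.8/105)/(2π×396×21) = 8.555×10^-7 K/W
R_calcium silicate = ln(184.8/109.8)/(2π×0.0653×21) = 0.06042 K/W
R_cellular glass = ln(204.8/184.8)/(2π×0.0455×21) = 0.01712 K/W
R_total = 0.07759 K/W
Q = ΔT/R_total = 216/0.07759

Q ≈ 2780 W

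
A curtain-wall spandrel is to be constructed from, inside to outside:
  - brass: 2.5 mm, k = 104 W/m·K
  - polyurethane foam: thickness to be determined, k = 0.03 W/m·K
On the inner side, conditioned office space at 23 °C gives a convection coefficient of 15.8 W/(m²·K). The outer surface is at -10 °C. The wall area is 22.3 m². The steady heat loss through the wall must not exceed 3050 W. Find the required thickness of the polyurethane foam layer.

Series thermal resistances:
R_inner film = 1/(h_i·A) = 1/(15.8×22.3) = 0.002838 K/W
R_brass = L/(kA) = 0.0025/(104×22.3) = 1.078×10^-6 K/W
Sum of the known resistances R_other = 0.002839 K/W
Required total resistance R_tot = ΔT/Q_allow = 33/3050 = 0.01082 K/W
R_polyurethane foam = R_tot − R_other = 0.00798 K/W
L = R·k·A = 0.00798×0.03×22.3

L ≈ 5.34 mm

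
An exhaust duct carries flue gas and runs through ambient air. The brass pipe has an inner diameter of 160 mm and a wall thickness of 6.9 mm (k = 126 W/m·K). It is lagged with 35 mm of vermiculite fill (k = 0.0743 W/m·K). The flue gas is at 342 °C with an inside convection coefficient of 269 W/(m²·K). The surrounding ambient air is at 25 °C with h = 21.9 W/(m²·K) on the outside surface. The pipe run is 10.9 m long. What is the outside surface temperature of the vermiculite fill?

T ≈ 48.9 °C

Radial resistances (cylindrical: R_cond = ln(r_o/r_i)/(2πkL), R_conv = 1/(h·2πrL)):
R_inner film = 1/(h_i·2πr₁L) = 1/(269×2π×0.08×10.9) = 6.785×10^-4 K/W
R_brass pipe wall = ln(86.9/80)/(2π×126×10.9) = 9.587×10^-6 K/W
R_vermiculite fill = ln(121.9/86.9)/(2π×0.0743×10.9) = 0.06651 K/W
R_outer film = 1/(h_o·2πr_oL) = 1/(21.9×2π×0.1219×10.9) = 0.005469 K/W
R_total = 0.07267 K/W
Q = ΔT/R_total = 317/0.07267
Q = 4360 W
T_interface = T_inner − Q·ΣR(inner→interface) = 342 − 4360×0.0672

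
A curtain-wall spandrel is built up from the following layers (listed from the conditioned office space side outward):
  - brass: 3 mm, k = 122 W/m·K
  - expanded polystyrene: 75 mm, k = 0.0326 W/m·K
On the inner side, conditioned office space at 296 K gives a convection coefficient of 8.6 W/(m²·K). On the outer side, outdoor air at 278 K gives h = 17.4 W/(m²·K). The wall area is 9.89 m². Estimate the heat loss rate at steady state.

Q ≈ 71.9 W

Treating each layer as a thermal resistance in series:
R_inner film = 1/(h_i·A) = 1/(8.6×9.89) = 0.01176 K/W
R_brass = L/(kA) = 0.003/(122×9.89) = 2.486×10^-6 K/W
R_expanded polystyrene = L/(kA) = 0.075/(0.0326×9.89) = 0.2326 K/W
R_outer film = 1/(h_o·A) = 1/(17.4×9.89) = 0.005811 K/W
R_total = 0.2502 K/W
Q = ΔT / R_total = 18 / 0.2502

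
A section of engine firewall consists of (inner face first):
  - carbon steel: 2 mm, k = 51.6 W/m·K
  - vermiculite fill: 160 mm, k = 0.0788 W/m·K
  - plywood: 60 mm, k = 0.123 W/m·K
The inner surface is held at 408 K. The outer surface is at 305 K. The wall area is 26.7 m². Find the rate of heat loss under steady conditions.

Q ≈ 1090 W

Thermal resistances in series:
R_carbon steel = L/(kA) = 0.002/(51.6×26.7) = 1.452×10^-6 K/W
R_vermiculite fill = L/(kA) = 0.16/(0.0788×26.7) = 0.07605 K/W
R_plywood = L/(kA) = 0.06/(0.123×26.7) = 0.01827 K/W
R_total = 0.09432 K/W
Q = ΔT / R_total = 103 / 0.09432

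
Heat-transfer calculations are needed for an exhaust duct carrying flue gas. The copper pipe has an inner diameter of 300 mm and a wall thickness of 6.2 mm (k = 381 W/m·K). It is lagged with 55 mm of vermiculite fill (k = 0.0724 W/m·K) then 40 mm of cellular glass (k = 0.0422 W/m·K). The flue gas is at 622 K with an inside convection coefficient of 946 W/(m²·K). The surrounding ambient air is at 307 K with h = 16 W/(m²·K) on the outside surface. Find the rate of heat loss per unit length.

Cylindrical conduction, so R = ln(r₂/r₁)/(2πkL) per layer, in series:
R_inner film = 1/(h_i·2πr₁L) = 1/(946×2π×0.15×1) = 0.001122 K/W
R_copper pipe wall = ln(156.2/150)/(2π×381×1) = 1.692×10^-5 K/W
R_vermiculite fill = ln(211.2/156.2)/(2π×0.0724×1) = 0.6631 K/W
R_cellular glass = ln(251.2/211.2)/(2π×0.0422×1) = 0.6541 K/W
R_outer film = 1/(h_o·2πr_oL) = 1/(16×2π×0.2512×1) = 0.0396 K/W
R_total = 1.358 K/W
Q = ΔT/R_total = 315/1.358

q′ ≈ 232 W/m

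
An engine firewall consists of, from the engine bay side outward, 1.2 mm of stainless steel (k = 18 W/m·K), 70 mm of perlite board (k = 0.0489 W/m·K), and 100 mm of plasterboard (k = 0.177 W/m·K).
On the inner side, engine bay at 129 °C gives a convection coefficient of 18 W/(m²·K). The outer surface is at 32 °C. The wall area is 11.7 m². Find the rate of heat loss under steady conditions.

Thermal resistances in series:
R_inner film = 1/(h_i·A) = 1/(18×11.7) = 0.004748 K/W
R_stainless steel = L/(kA) = 0.0012/(18×11.7) = 5.698×10^-6 K/W
R_perlite board = L/(kA) = 0.07/(0.0489×11.7) = 0.1223 K/W
R_plasterboard = L/(kA) = 0.1/(0.177×11.7) = 0.04829 K/W
R_total = 0.1754 K/W
Q = ΔT / R_total = 97 / 0.1754

Q ≈ 553 W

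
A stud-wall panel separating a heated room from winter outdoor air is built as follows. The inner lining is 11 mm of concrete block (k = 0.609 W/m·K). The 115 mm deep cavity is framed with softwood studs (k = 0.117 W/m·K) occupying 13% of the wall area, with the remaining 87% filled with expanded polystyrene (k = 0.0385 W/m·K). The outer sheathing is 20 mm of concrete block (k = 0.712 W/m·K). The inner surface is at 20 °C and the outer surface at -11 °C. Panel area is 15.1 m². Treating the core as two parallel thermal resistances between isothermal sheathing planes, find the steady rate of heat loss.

Q ≈ 194 W

Sheathing layers in series; stud and cavity paths in parallel between them.
R_inner = 0.011/(0.609×15.1) = 0.001196 K/W
R_stud  = 0.115/(0.117×0.13×15.1) = 0.5007 K/W
R_cav   = 0.115/(0.0385×0.87×15.1) = 0.2274 K/W
1/R_core = 1/R_stud + 1/R_cav → R_core = 0.1564 K/W
R_outer = 0.02/(0.712×15.1) = 0.00186 K/W
R_total = 0.1594 K/W
Q = ΔT/R_total = 31/0.1594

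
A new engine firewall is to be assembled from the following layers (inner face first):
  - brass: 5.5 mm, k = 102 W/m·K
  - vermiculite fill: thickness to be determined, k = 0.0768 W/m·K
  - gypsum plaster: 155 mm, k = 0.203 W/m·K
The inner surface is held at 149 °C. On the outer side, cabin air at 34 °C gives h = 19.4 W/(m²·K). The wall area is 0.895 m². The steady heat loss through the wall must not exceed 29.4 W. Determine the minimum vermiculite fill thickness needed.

L ≈ 206 mm

Series thermal resistances:
R_brass = L/(kA) = 0.0055/(102×0.895) = 6.025×10^-5 K/W
R_gypsum plaster = L/(kA) = 0.155/(0.203×0.895) = 0.8531 K/W
R_outer film = 1/(h_o·A) = 1/(19.4×0.895) = 0.05759 K/W
Sum of the known resistances R_other = 0.9108 K/W
Required total resistance R_tot = ΔT/Q_allow = 115/29.4 = 3.912 K/W
R_vermiculite fill = R_tot − R_other = 3.001 K/W
L = R·k·A = 3.001×0.0768×0.895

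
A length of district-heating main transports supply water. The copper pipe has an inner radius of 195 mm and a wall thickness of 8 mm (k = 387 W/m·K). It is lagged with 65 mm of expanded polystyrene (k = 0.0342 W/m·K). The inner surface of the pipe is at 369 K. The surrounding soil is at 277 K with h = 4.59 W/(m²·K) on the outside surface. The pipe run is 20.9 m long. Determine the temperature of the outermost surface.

T ≈ 285 K

For a radial system each layer contributes R = ln(r_out/r_in)/(2πkL); films add R = 1/(hA).
R_copper pipe wall = ln(203/195)/(2π×387×20.9) = 7.911×10^-7 K/W
R_expanded polystyrene = ln(268/203)/(2π×0.0342×20.9) = 0.06185 K/W
R_outer film = 1/(h_o·2πr_oL) = 1/(4.59×2π×0.268×20.9) = 0.006191 K/W
R_total = 0.06804 K/W
Q = ΔT/R_total = 92/0.06804
Q = 1350 W
T_interface = T_inner − Q·ΣR(inner→interface) = 369 − 1350×0.06185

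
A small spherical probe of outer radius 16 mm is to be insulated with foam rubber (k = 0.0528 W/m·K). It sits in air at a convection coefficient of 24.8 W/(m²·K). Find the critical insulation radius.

r_cr ≈ 4.26 mm

For a sphere r_cr = 2k/h = 2×0.0528/24.8
r_cr = 4.26 mm; since the bare radius (16 mm) is above r_cr, any added insulation will reduce heat loss.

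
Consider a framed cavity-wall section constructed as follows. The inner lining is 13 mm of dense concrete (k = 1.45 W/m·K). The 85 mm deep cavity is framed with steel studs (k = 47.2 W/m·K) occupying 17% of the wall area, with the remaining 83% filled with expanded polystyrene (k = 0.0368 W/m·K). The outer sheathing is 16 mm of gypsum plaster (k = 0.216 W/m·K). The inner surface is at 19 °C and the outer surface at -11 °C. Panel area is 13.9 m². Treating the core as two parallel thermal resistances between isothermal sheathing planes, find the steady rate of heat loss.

Q ≈ 4460 W

Sheathing layers in series; stud and cavity paths in parallel between them.
R_inner = 0.013/(1.45×13.9) = 6.45×10^-4 K/W
R_stud  = 0.085/(47.2×0.17×13.9) = 7.621×10^-4 K/W
R_cav   = 0.085/(0.0368×0.83×13.9) = 0.2002 K/W
1/R_core = 1/R_stud + 1/R_cav → R_core = 7.592×10^-4 K/W
R_outer = 0.016/(0.216×13.9) = 0.005329 K/W
R_total = 0.006733 K/W
Q = ΔT/R_total = 30/0.006733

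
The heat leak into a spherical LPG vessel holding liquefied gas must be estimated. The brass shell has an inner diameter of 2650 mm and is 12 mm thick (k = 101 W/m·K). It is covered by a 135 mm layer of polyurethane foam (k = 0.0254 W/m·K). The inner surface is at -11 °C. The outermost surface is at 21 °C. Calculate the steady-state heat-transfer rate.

Each spherical layer contributes R = (1/r_i − 1/r_o)/(4πk):
R_brass shell = (1/1.325 − 1/1.337)/(4π×101) = 5.337×10^-6 K/W
R_polyurethane foam = (1/1.337 − 1/1.472)/(4π×0.0254) = 0.2149 K/W
R_total = 0.2149 K/W
Q = ΔT/R_total = 32/0.2149

Q ≈ 149 W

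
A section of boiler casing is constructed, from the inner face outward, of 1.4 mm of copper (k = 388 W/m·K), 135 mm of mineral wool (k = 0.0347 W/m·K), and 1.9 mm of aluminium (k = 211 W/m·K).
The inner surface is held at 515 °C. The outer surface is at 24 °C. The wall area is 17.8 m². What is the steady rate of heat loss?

Q ≈ 2250 W

Thermal resistances in series:
R_copper = L/(kA) = 0.0014/(388×17.8) = 2.027×10^-7 K/W
R_mineral wool = L/(kA) = 0.135/(0.0347×17.8) = 0.2186 K/W
R_aluminium = L/(kA) = 0.0019/(211×17.8) = 5.059×10^-7 K/W
R_total = 0.2186 K/W
Q = ΔT / R_total = 491 / 0.2186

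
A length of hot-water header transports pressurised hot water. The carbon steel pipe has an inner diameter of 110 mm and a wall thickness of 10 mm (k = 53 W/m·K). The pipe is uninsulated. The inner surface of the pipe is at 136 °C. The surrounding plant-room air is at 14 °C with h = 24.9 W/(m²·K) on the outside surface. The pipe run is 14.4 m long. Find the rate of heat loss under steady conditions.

For a radial system each layer contributes R = ln(r_out/r_in)/(2πkL); films add R = 1/(hA).
R_carbon steel pipe wall = ln(65/55)/(2π×53×14.4) = 3.484×10^-5 K/W
R_outer film = 1/(h_o·2πr_oL) = 1/(24.9×2π×0.065×14.4) = 0.006829 K/W
R_total = 0.006864 K/W
Q = ΔT/R_total = 122/0.006864

Q ≈ 17800 W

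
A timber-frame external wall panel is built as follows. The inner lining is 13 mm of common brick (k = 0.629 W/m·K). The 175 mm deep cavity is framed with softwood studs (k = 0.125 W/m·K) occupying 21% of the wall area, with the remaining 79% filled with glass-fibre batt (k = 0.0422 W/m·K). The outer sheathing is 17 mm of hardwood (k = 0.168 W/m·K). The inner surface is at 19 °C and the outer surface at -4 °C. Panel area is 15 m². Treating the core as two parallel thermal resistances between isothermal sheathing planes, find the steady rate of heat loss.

Sheathing layers in series; stud and cavity paths in parallel between them.
R_inner = 0.013/(0.629×15) = 0.001378 K/W
R_stud  = 0.175/(0.125×0.21×15) = 0.4444 K/W
R_cav   = 0.175/(0.0422×0.79×15) = 0.35 K/W
1/R_core = 1/R_stud + 1/R_cav → R_core = 0.1958 K/W
R_outer = 0.017/(0.168×15) = 0.006746 K/W
R_total = 0.2039 K/W
Q = ΔT/R_total = 23/0.2039

Q ≈ 113 W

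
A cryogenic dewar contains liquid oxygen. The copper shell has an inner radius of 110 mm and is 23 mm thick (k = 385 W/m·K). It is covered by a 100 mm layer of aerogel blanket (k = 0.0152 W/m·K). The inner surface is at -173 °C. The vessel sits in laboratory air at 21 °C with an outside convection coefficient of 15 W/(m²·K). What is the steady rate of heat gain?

Each spherical layer contributes R = (1/r_i − 1/r_o)/(4πk):
R_copper shell = (1/0.11 − 1/0.133)/(4π×385) = 3.249×10^-4 K/W
R_aerogel blanket = (1/0.133 − 1/0.233)/(4π×0.0152) = 16.89 K/W
R_outer film = 1/(h·4πr_o²) = 1/(15×4π×0.233²) = 0.09772 K/W
R_total = 16.99 K/W
Q = ΔT/R_total = 194/16.99

Q ≈ 11.4 W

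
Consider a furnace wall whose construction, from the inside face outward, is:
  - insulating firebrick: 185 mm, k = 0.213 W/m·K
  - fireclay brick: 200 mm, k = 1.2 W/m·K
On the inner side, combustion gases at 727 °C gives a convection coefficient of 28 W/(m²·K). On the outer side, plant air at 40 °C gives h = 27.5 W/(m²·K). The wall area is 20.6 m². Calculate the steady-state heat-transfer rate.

Q ≈ 12800 W

Model the wall as resistances in series:
R_inner film = 1/(h_i·A) = 1/(28×20.6) = 0.001734 K/W
R_insulating firebrick = L/(kA) = 0.185/(0.213×20.6) = 0.04216 K/W
R_fireclay brick = L/(kA) = 0.2/(1.2×20.6) = 0.008091 K/W
R_outer film = 1/(h_o·A) = 1/(27.5×20.6) = 0.001765 K/W
R_total = 0.05375 K/W
Q = ΔT / R_total = 687 / 0.05375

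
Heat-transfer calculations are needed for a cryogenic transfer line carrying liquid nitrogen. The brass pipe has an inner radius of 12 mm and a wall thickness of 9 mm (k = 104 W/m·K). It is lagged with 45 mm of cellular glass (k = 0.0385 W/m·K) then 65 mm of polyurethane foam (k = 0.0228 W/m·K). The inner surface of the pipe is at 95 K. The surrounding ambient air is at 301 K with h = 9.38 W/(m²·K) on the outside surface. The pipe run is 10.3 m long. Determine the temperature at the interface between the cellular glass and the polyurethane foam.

Per-layer cylindrical resistances, series-summed:
R_brass pipe wall = ln(21/12)/(2π×104×10.3) = 8.315×10^-5 K/W
R_cellular glass = ln(66/21)/(2π×0.0385×10.3) = 0.4596 K/W
R_polyurethane foam = ln(131/66)/(2π×0.0228×10.3) = 0.4646 K/W
R_outer film = 1/(h_o·2πr_oL) = 1/(9.38×2π×0.131×10.3) = 0.01258 K/W
R_total = 0.9369 K/W
Q = ΔT/R_total = 206/0.9369
Q = 220 W
T_interface = T_inner + Q·ΣR(inner→interface) = 95 + 220×0.4597

T ≈ 196 K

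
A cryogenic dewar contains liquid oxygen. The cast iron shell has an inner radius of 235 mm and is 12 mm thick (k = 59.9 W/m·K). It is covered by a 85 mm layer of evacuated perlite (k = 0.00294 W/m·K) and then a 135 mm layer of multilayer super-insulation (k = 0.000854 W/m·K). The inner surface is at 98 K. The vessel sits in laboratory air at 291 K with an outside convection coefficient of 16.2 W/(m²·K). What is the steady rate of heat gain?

Radial (spherical) resistances in series:
R_cast iron shell = (1/0.235 − 1/0.247)/(4π×59.9) = 2.747×10^-4 K/W
R_evacuated perlite = (1/0.247 − 1/0.332)/(4π×0.00294) = 28.06 K/W
R_multilayer super-insulation = (1/0.332 − 1/0.467)/(4π×0.000854) = 81.14 K/W
R_outer film = 1/(h·4πr_o²) = 1/(16.2×4π×0.467²) = 0.02252 K/W
R_total = 109.2 K/W
Q = ΔT/R_total = 193/109.2

Q ≈ 1.77 W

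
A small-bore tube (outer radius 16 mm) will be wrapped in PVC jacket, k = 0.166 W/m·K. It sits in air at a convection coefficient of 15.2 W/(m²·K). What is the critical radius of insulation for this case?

For a cylinder r_cr = k/h = 0.166/15.2
r_cr = 10.9 mm; since the bare radius (16 mm) is above r_cr, any added insulation will reduce heat loss.

r_cr ≈ 10.9 mm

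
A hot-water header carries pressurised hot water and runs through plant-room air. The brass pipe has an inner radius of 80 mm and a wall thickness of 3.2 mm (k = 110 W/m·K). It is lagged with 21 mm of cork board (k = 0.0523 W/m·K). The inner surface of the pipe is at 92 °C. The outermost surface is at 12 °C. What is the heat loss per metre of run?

Radial resistances (cylindrical: R_cond = ln(r_o/r_i)/(2πkL), R_conv = 1/(h·2πrL)):
R_brass pipe wall = ln(83.2/80)/(2π×110×1) = 5.675×10^-5 K/W
R_cork board = ln(104.2/83.2)/(2π×0.0523×1) = 0.6849 K/W
R_total = 0.685 K/W
Q = ΔT/R_total = 80/0.685

q′ ≈ 117 W/m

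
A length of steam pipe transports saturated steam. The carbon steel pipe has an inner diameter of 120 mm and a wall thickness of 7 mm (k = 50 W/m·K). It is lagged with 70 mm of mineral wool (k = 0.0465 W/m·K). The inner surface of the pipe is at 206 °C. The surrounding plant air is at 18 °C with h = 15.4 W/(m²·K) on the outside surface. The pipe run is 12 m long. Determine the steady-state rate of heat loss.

Treating each annulus and film as a series resistance:
R_carbon steel pipe wall = ln(67/60)/(2π×50×12) = 2.927×10^-5 K/W
R_mineral wool = ln(137/67)/(2π×0.0465×12) = 0.204 K/W
R_outer film = 1/(h_o·2πr_oL) = 1/(15.4×2π×0.137×12) = 0.006286 K/W
R_total = 0.2103 K/W
Q = ΔT/R_total = 188/0.2103

Q ≈ 894 W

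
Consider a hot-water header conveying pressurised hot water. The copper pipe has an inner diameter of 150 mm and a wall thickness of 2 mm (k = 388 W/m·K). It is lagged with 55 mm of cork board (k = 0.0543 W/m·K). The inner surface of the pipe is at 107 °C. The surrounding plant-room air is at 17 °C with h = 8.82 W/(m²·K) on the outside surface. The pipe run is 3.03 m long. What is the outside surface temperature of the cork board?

T ≈ 24.2 °C

Treating each annulus and film as a series resistance:
R_copper pipe wall = ln(77/75)/(2π×388×3.03) = 3.563×10^-6 K/W
R_cork board = ln(132/77)/(2π×0.0543×3.03) = 0.5214 K/W
R_outer film = 1/(h_o·2πr_oL) = 1/(8.82×2π×0.132×3.03) = 0.04512 K/W
R_total = 0.5665 K/W
Q = ΔT/R_total = 90/0.5665
Q = 159 W
T_interface = T_inner − Q·ΣR(inner→interface) = 107 − 159×0.5214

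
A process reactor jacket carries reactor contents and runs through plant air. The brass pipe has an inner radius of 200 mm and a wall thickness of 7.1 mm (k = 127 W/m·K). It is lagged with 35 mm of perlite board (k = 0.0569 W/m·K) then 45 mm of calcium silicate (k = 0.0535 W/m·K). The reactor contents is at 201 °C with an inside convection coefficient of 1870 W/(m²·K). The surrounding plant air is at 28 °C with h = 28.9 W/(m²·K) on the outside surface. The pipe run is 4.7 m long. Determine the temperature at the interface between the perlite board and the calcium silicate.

Treating each annulus and film as a series resistance:
R_inner film = 1/(h_i·2πr₁L) = 1/(1870×2π×0.2×4.7) = 9.054×10^-5 K/W
R_brass pipe wall = ln(207.1/200)/(2π×127×4.7) = 9.301×10^-6 K/W
R_perlite board = ln(242.1/207.1)/(2π×0.0569×4.7) = 0.09293 K/W
R_calcium silicate = ln(287.1/242.1)/(2π×0.0535×4.7) = 0.1079 K/W
R_outer film = 1/(h_o·2πr_oL) = 1/(28.9×2π×0.2871×4.7) = 0.004081 K/W
R_total = 0.205 K/W
Q = ΔT/R_total = 173/0.205
Q = 844 W
T_interface = T_inner − Q·ΣR(inner→interface) = 201 − 844×0.09303

T ≈ 122 °C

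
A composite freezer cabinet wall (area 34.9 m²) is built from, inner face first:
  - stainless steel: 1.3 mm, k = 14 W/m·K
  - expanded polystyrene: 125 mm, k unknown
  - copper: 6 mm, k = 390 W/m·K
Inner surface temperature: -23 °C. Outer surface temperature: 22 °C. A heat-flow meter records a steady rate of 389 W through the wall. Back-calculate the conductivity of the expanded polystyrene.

Model the wall as resistances in series:
R_stainless steel = L/(kA) = 0.0013/(14×34.9) = 2.661×10^-6 K/W
R_copper = L/(kA) = 0.006/(390×34.9) = 4.408×10^-7 K/W
Sum of known resistances R_other = 3.101×10^-6 K/W
Total R = ΔT/Q = 45/389 = 0.1157 K/W
R_expanded polystyrene = R_total − R_other = 0.1157 K/W
k = L/(R·A) = 0.125/(0.1157×34.9)

k ≈ 0.031 W/(m·K)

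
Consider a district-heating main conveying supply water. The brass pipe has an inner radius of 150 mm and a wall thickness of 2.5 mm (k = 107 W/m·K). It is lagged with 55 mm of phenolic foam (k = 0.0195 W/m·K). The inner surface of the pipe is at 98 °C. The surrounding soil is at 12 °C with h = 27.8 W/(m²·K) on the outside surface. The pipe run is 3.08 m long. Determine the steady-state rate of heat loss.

Q ≈ 104 W

Radial resistances (cylindrical: R_cond = ln(r_o/r_i)/(2πkL), R_conv = 1/(h·2πrL)):
R_brass pipe wall = ln(152.5/150)/(2π×107×3.08) = 7.983×10^-6 K/W
R_phenolic foam = ln(207.5/152.5)/(2π×0.0195×3.08) = 0.8161 K/W
R_outer film = 1/(h_o·2πr_oL) = 1/(27.8×2π×0.2075×3.08) = 0.008958 K/W
R_total = 0.8251 K/W
Q = ΔT/R_total = 86/0.8251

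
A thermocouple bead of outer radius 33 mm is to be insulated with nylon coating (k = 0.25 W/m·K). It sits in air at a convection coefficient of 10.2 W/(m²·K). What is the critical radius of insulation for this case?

For a sphere r_cr = 2k/h = 2×0.25/10.2
r_cr = 49 mm; since the bare radius (33 mm) is below r_cr, adding a thin layer of insulation will *increase* heat loss.

r_cr ≈ 49 mm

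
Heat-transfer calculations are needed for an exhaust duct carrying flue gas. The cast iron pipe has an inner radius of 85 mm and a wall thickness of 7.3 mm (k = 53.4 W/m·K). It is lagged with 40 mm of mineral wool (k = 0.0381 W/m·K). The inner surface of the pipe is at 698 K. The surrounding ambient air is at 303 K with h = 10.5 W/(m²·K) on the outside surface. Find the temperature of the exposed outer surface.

T ≈ 331 K

For a radial system each layer contributes R = ln(r_out/r_in)/(2πkL); films add R = 1/(hA).
R_cast iron pipe wall = ln(92.3/85)/(2π×53.4×1) = 2.456×10^-4 K/W
R_mineral wool = ln(132.3/92.3)/(2π×0.0381×1) = 1.504 K/W
R_outer film = 1/(h_o·2πr_oL) = 1/(10.5×2π×0.1323×1) = 0.1146 K/W
R_total = 1.619 K/W
Q = ΔT/R_total = 395/1.619
Q = 244 W/m
T_interface = T_inner − Q·ΣR(inner→interface) = 698 − 244×1.504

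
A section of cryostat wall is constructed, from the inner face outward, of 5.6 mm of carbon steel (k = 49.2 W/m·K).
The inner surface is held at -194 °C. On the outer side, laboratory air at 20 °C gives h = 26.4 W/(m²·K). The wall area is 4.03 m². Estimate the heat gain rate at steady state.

Q ≈ 22700 W

Series thermal resistances:
R_carbon steel = L/(kA) = 0.0056/(49.2×4.03) = 2.824×10^-5 K/W
R_outer film = 1/(h_o·A) = 1/(26.4×4.03) = 0.009399 K/W
R_total = 0.009427 K/W
Q = ΔT / R_total = 214 / 0.009427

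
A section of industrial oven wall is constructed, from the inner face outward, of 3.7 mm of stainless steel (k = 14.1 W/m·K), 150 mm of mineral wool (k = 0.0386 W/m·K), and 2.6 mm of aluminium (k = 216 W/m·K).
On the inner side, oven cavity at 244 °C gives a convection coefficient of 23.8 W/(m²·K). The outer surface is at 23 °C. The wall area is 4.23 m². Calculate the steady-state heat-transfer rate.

Q ≈ 238 W

Model the wall as resistances in series:
R_inner film = 1/(h_i·A) = 1/(23.8×4.23) = 0.009933 K/W
R_stainless steel = L/(kA) = 0.0037/(14.1×4.23) = 6.204×10^-5 K/W
R_mineral wool = L/(kA) = 0.15/(0.0386×4.23) = 0.9187 K/W
R_aluminium = L/(kA) = 0.0026/(216×4.23) = 2.846×10^-6 K/W
R_total = 0.9287 K/W
Q = ΔT / R_total = 221 / 0.9287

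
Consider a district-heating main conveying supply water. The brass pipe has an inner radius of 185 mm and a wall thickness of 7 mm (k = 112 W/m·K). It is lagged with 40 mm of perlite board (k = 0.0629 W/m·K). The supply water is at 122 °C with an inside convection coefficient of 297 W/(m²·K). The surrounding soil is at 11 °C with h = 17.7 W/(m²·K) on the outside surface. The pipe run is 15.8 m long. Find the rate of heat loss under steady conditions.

Radial resistances (cylindrical: R_cond = ln(r_o/r_i)/(2πkL), R_conv = 1/(h·2πrL)):
R_inner film = 1/(h_i·2πr₁L) = 1/(297×2π×0.185×15.8) = 1.833×10^-4 K/W
R_brass pipe wall = ln(192/185)/(2π×112×15.8) = 3.34×10^-6 K/W
R_perlite board = ln(232/192)/(2π×0.0629×15.8) = 0.03031 K/W
R_outer film = 1/(h_o·2πr_oL) = 1/(17.7×2π×0.232×15.8) = 0.002453 K/W
R_total = 0.03295 K/W
Q = ΔT/R_total = 111/0.03295

Q ≈ 3370 W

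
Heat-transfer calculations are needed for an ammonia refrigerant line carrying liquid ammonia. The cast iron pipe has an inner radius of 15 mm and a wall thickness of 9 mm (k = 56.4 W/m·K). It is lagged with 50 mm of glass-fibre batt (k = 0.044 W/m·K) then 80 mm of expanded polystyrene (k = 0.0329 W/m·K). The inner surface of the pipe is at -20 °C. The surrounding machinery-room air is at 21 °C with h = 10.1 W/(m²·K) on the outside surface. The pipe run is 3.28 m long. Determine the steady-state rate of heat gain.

Q ≈ 17.4 W

Per-layer cylindrical resistances, series-summed:
R_cast iron pipe wall = ln(24/15)/(2π×56.4×3.28) = 4.044×10^-4 K/W
R_glass-fibre batt = ln(74/24)/(2π×0.044×3.28) = 1.242 K/W
R_expanded polystyrene = ln(154/74)/(2π×0.0329×3.28) = 1.081 K/W
R_outer film = 1/(h_o·2πr_oL) = 1/(10.1×2π×0.154×3.28) = 0.0312 K/W
R_total = 2.354 K/W
Q = ΔT/R_total = 41/2.354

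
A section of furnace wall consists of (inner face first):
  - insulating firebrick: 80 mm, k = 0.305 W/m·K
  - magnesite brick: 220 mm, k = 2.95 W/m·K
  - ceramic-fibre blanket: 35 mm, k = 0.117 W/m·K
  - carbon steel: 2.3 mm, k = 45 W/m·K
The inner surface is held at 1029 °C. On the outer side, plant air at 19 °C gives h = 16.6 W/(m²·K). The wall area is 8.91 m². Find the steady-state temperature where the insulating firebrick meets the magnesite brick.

T ≈ 649 °C

Series thermal resistances:
R_insulating firebrick = L/(kA) = 0.08/(0.305×8.91) = 0.02944 K/W
R_magnesite brick = L/(kA) = 0.22/(2.95×8.91) = 0.00837 K/W
R_ceramic-fibre blanket = L/(kA) = 0.035/(0.117×8.91) = 0.03357 K/W
R_carbon steel = L/(kA) = 0.0023/(45×8.91) = 5.736×10^-6 K/W
R_outer film = 1/(h_o·A) = 1/(16.6×8.91) = 0.006761 K/W
R_total = 0.07815 K/W;  Q = ΔT/R_total = 1010/0.07815 = 12920 W
T_interface = T_inner − Q·ΣR(inner→interface) = 1029 − 12900×0.02944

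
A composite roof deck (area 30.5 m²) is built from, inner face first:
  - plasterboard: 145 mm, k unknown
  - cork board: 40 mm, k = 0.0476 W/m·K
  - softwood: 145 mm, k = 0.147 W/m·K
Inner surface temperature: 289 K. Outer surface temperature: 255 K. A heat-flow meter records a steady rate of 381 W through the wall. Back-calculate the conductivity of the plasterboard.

Using the resistance-network approach (series):
R_cork board = L/(kA) = 0.04/(0.0476×30.5) = 0.02755 K/W
R_softwood = L/(kA) = 0.145/(0.147×30.5) = 0.03234 K/W
Sum of known resistances R_other = 0.05989 K/W
Total R = ΔT/Q = 34/381 = 0.08924 K/W
R_plasterboard = R_total − R_other = 0.02935 K/W
k = L/(R·A) = 0.145/(0.02935×30.5)

k ≈ 0.162 W/(m·K)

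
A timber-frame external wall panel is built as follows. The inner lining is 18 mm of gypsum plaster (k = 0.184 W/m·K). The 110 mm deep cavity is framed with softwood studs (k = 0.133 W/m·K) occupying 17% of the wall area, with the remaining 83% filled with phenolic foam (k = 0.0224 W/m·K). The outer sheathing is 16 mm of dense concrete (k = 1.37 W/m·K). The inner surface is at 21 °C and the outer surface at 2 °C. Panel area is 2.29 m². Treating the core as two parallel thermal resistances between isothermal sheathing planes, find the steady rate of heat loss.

Sheathing layers in series; stud and cavity paths in parallel between them.
R_inner = 0.018/(0.184×2.29) = 0.04272 K/W
R_stud  = 0.11/(0.133×0.17×2.29) = 2.124 K/W
R_cav   = 0.11/(0.0224×0.83×2.29) = 2.584 K/W
1/R_core = 1/R_stud + 1/R_cav → R_core = 1.166 K/W
R_outer = 0.016/(1.37×2.29) = 0.0051 K/W
R_total = 1.214 K/W
Q = ΔT/R_total = 19/1.214

Q ≈ 15.7 W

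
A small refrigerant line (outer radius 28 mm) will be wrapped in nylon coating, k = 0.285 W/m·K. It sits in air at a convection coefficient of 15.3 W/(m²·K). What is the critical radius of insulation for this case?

r_cr ≈ 18.6 mm

For a cylinder r_cr = k/h = 0.285/15.3
r_cr = 18.6 mm; since the bare radius (28 mm) is above r_cr, any added insulation will reduce heat loss.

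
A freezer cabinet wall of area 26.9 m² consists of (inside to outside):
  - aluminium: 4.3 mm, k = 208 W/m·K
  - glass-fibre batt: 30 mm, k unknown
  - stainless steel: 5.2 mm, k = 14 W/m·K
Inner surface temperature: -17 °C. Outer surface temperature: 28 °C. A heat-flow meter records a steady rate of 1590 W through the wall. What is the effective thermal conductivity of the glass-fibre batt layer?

Thermal resistances in series:
R_aluminium = L/(kA) = 0.0043/(208×26.9) = 7.685×10^-7 K/W
R_stainless steel = L/(kA) = 0.0052/(14×26.9) = 1.381×10^-5 K/W
Sum of known resistances R_other = 1.458×10^-5 K/W
Total R = ΔT/Q = 45/1590 = 0.0283 K/W
R_glass-fibre batt = R_total − R_other = 0.02829 K/W
k = L/(R·A) = 0.03/(0.02829×26.9)

k ≈ 0.0394 W/(m·K)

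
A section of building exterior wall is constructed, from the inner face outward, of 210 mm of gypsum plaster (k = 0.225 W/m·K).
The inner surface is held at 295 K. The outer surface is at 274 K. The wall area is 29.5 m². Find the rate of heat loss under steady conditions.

Thermal resistances in series:
R_gypsum plaster = L/(kA) = 0.21/(0.225×29.5) = 0.03164 K/W
R_total = 0.03164 K/W
Q = ΔT / R_total = 21 / 0.03164

Q ≈ 664 W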